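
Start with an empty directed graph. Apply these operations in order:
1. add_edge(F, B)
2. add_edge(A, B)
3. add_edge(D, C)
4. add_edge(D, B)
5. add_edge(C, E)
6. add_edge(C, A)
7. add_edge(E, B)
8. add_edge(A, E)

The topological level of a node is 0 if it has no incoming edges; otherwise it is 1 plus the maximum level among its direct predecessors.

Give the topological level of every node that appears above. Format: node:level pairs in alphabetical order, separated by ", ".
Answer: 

Op 1: add_edge(F, B). Edges now: 1
Op 2: add_edge(A, B). Edges now: 2
Op 3: add_edge(D, C). Edges now: 3
Op 4: add_edge(D, B). Edges now: 4
Op 5: add_edge(C, E). Edges now: 5
Op 6: add_edge(C, A). Edges now: 6
Op 7: add_edge(E, B). Edges now: 7
Op 8: add_edge(A, E). Edges now: 8
Compute levels (Kahn BFS):
  sources (in-degree 0): D, F
  process D: level=0
    D->B: in-degree(B)=3, level(B)>=1
    D->C: in-degree(C)=0, level(C)=1, enqueue
  process F: level=0
    F->B: in-degree(B)=2, level(B)>=1
  process C: level=1
    C->A: in-degree(A)=0, level(A)=2, enqueue
    C->E: in-degree(E)=1, level(E)>=2
  process A: level=2
    A->B: in-degree(B)=1, level(B)>=3
    A->E: in-degree(E)=0, level(E)=3, enqueue
  process E: level=3
    E->B: in-degree(B)=0, level(B)=4, enqueue
  process B: level=4
All levels: A:2, B:4, C:1, D:0, E:3, F:0

Answer: A:2, B:4, C:1, D:0, E:3, F:0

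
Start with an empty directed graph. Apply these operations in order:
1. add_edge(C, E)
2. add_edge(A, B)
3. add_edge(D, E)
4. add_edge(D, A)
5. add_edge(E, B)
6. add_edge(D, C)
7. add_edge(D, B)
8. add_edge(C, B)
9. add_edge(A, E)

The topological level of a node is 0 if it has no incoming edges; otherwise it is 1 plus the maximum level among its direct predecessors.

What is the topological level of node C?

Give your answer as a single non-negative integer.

Op 1: add_edge(C, E). Edges now: 1
Op 2: add_edge(A, B). Edges now: 2
Op 3: add_edge(D, E). Edges now: 3
Op 4: add_edge(D, A). Edges now: 4
Op 5: add_edge(E, B). Edges now: 5
Op 6: add_edge(D, C). Edges now: 6
Op 7: add_edge(D, B). Edges now: 7
Op 8: add_edge(C, B). Edges now: 8
Op 9: add_edge(A, E). Edges now: 9
Compute levels (Kahn BFS):
  sources (in-degree 0): D
  process D: level=0
    D->A: in-degree(A)=0, level(A)=1, enqueue
    D->B: in-degree(B)=3, level(B)>=1
    D->C: in-degree(C)=0, level(C)=1, enqueue
    D->E: in-degree(E)=2, level(E)>=1
  process A: level=1
    A->B: in-degree(B)=2, level(B)>=2
    A->E: in-degree(E)=1, level(E)>=2
  process C: level=1
    C->B: in-degree(B)=1, level(B)>=2
    C->E: in-degree(E)=0, level(E)=2, enqueue
  process E: level=2
    E->B: in-degree(B)=0, level(B)=3, enqueue
  process B: level=3
All levels: A:1, B:3, C:1, D:0, E:2
level(C) = 1

Answer: 1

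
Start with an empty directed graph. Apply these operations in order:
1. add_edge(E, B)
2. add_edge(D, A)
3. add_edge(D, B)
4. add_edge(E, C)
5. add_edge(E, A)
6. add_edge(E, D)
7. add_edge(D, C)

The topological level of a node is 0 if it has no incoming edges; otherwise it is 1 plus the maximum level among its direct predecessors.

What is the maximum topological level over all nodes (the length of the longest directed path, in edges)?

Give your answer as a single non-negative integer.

Answer: 2

Derivation:
Op 1: add_edge(E, B). Edges now: 1
Op 2: add_edge(D, A). Edges now: 2
Op 3: add_edge(D, B). Edges now: 3
Op 4: add_edge(E, C). Edges now: 4
Op 5: add_edge(E, A). Edges now: 5
Op 6: add_edge(E, D). Edges now: 6
Op 7: add_edge(D, C). Edges now: 7
Compute levels (Kahn BFS):
  sources (in-degree 0): E
  process E: level=0
    E->A: in-degree(A)=1, level(A)>=1
    E->B: in-degree(B)=1, level(B)>=1
    E->C: in-degree(C)=1, level(C)>=1
    E->D: in-degree(D)=0, level(D)=1, enqueue
  process D: level=1
    D->A: in-degree(A)=0, level(A)=2, enqueue
    D->B: in-degree(B)=0, level(B)=2, enqueue
    D->C: in-degree(C)=0, level(C)=2, enqueue
  process A: level=2
  process B: level=2
  process C: level=2
All levels: A:2, B:2, C:2, D:1, E:0
max level = 2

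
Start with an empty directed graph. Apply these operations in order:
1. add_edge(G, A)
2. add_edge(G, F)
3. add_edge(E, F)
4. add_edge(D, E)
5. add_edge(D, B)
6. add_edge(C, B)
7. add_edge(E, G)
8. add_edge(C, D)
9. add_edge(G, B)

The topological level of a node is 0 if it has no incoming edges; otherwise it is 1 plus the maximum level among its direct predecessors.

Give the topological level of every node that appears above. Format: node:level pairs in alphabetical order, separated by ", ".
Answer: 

Op 1: add_edge(G, A). Edges now: 1
Op 2: add_edge(G, F). Edges now: 2
Op 3: add_edge(E, F). Edges now: 3
Op 4: add_edge(D, E). Edges now: 4
Op 5: add_edge(D, B). Edges now: 5
Op 6: add_edge(C, B). Edges now: 6
Op 7: add_edge(E, G). Edges now: 7
Op 8: add_edge(C, D). Edges now: 8
Op 9: add_edge(G, B). Edges now: 9
Compute levels (Kahn BFS):
  sources (in-degree 0): C
  process C: level=0
    C->B: in-degree(B)=2, level(B)>=1
    C->D: in-degree(D)=0, level(D)=1, enqueue
  process D: level=1
    D->B: in-degree(B)=1, level(B)>=2
    D->E: in-degree(E)=0, level(E)=2, enqueue
  process E: level=2
    E->F: in-degree(F)=1, level(F)>=3
    E->G: in-degree(G)=0, level(G)=3, enqueue
  process G: level=3
    G->A: in-degree(A)=0, level(A)=4, enqueue
    G->B: in-degree(B)=0, level(B)=4, enqueue
    G->F: in-degree(F)=0, level(F)=4, enqueue
  process A: level=4
  process B: level=4
  process F: level=4
All levels: A:4, B:4, C:0, D:1, E:2, F:4, G:3

Answer: A:4, B:4, C:0, D:1, E:2, F:4, G:3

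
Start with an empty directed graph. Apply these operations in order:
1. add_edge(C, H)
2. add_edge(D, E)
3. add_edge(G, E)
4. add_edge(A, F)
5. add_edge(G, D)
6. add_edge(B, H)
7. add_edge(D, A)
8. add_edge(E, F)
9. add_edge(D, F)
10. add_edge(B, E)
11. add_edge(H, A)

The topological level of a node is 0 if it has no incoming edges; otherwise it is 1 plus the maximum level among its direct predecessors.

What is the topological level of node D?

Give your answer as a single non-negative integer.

Answer: 1

Derivation:
Op 1: add_edge(C, H). Edges now: 1
Op 2: add_edge(D, E). Edges now: 2
Op 3: add_edge(G, E). Edges now: 3
Op 4: add_edge(A, F). Edges now: 4
Op 5: add_edge(G, D). Edges now: 5
Op 6: add_edge(B, H). Edges now: 6
Op 7: add_edge(D, A). Edges now: 7
Op 8: add_edge(E, F). Edges now: 8
Op 9: add_edge(D, F). Edges now: 9
Op 10: add_edge(B, E). Edges now: 10
Op 11: add_edge(H, A). Edges now: 11
Compute levels (Kahn BFS):
  sources (in-degree 0): B, C, G
  process B: level=0
    B->E: in-degree(E)=2, level(E)>=1
    B->H: in-degree(H)=1, level(H)>=1
  process C: level=0
    C->H: in-degree(H)=0, level(H)=1, enqueue
  process G: level=0
    G->D: in-degree(D)=0, level(D)=1, enqueue
    G->E: in-degree(E)=1, level(E)>=1
  process H: level=1
    H->A: in-degree(A)=1, level(A)>=2
  process D: level=1
    D->A: in-degree(A)=0, level(A)=2, enqueue
    D->E: in-degree(E)=0, level(E)=2, enqueue
    D->F: in-degree(F)=2, level(F)>=2
  process A: level=2
    A->F: in-degree(F)=1, level(F)>=3
  process E: level=2
    E->F: in-degree(F)=0, level(F)=3, enqueue
  process F: level=3
All levels: A:2, B:0, C:0, D:1, E:2, F:3, G:0, H:1
level(D) = 1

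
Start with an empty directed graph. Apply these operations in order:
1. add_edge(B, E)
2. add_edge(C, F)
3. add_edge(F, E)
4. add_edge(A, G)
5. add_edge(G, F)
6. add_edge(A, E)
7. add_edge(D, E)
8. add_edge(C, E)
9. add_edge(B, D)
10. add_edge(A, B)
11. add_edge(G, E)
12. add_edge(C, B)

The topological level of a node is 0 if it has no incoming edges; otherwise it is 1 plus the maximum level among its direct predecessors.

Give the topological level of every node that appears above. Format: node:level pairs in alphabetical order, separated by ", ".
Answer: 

Answer: A:0, B:1, C:0, D:2, E:3, F:2, G:1

Derivation:
Op 1: add_edge(B, E). Edges now: 1
Op 2: add_edge(C, F). Edges now: 2
Op 3: add_edge(F, E). Edges now: 3
Op 4: add_edge(A, G). Edges now: 4
Op 5: add_edge(G, F). Edges now: 5
Op 6: add_edge(A, E). Edges now: 6
Op 7: add_edge(D, E). Edges now: 7
Op 8: add_edge(C, E). Edges now: 8
Op 9: add_edge(B, D). Edges now: 9
Op 10: add_edge(A, B). Edges now: 10
Op 11: add_edge(G, E). Edges now: 11
Op 12: add_edge(C, B). Edges now: 12
Compute levels (Kahn BFS):
  sources (in-degree 0): A, C
  process A: level=0
    A->B: in-degree(B)=1, level(B)>=1
    A->E: in-degree(E)=5, level(E)>=1
    A->G: in-degree(G)=0, level(G)=1, enqueue
  process C: level=0
    C->B: in-degree(B)=0, level(B)=1, enqueue
    C->E: in-degree(E)=4, level(E)>=1
    C->F: in-degree(F)=1, level(F)>=1
  process G: level=1
    G->E: in-degree(E)=3, level(E)>=2
    G->F: in-degree(F)=0, level(F)=2, enqueue
  process B: level=1
    B->D: in-degree(D)=0, level(D)=2, enqueue
    B->E: in-degree(E)=2, level(E)>=2
  process F: level=2
    F->E: in-degree(E)=1, level(E)>=3
  process D: level=2
    D->E: in-degree(E)=0, level(E)=3, enqueue
  process E: level=3
All levels: A:0, B:1, C:0, D:2, E:3, F:2, G:1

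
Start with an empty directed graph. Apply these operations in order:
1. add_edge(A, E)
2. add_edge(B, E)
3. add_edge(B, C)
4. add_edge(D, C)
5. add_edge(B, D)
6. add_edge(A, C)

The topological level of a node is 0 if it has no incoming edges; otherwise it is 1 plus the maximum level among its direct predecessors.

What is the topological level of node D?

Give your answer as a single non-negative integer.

Op 1: add_edge(A, E). Edges now: 1
Op 2: add_edge(B, E). Edges now: 2
Op 3: add_edge(B, C). Edges now: 3
Op 4: add_edge(D, C). Edges now: 4
Op 5: add_edge(B, D). Edges now: 5
Op 6: add_edge(A, C). Edges now: 6
Compute levels (Kahn BFS):
  sources (in-degree 0): A, B
  process A: level=0
    A->C: in-degree(C)=2, level(C)>=1
    A->E: in-degree(E)=1, level(E)>=1
  process B: level=0
    B->C: in-degree(C)=1, level(C)>=1
    B->D: in-degree(D)=0, level(D)=1, enqueue
    B->E: in-degree(E)=0, level(E)=1, enqueue
  process D: level=1
    D->C: in-degree(C)=0, level(C)=2, enqueue
  process E: level=1
  process C: level=2
All levels: A:0, B:0, C:2, D:1, E:1
level(D) = 1

Answer: 1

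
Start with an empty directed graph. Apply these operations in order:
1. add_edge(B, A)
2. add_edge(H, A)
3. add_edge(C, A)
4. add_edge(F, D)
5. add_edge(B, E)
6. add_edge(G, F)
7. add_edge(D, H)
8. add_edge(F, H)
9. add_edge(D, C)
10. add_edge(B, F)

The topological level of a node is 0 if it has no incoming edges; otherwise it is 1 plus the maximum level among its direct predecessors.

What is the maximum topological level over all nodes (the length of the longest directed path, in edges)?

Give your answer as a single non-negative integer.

Op 1: add_edge(B, A). Edges now: 1
Op 2: add_edge(H, A). Edges now: 2
Op 3: add_edge(C, A). Edges now: 3
Op 4: add_edge(F, D). Edges now: 4
Op 5: add_edge(B, E). Edges now: 5
Op 6: add_edge(G, F). Edges now: 6
Op 7: add_edge(D, H). Edges now: 7
Op 8: add_edge(F, H). Edges now: 8
Op 9: add_edge(D, C). Edges now: 9
Op 10: add_edge(B, F). Edges now: 10
Compute levels (Kahn BFS):
  sources (in-degree 0): B, G
  process B: level=0
    B->A: in-degree(A)=2, level(A)>=1
    B->E: in-degree(E)=0, level(E)=1, enqueue
    B->F: in-degree(F)=1, level(F)>=1
  process G: level=0
    G->F: in-degree(F)=0, level(F)=1, enqueue
  process E: level=1
  process F: level=1
    F->D: in-degree(D)=0, level(D)=2, enqueue
    F->H: in-degree(H)=1, level(H)>=2
  process D: level=2
    D->C: in-degree(C)=0, level(C)=3, enqueue
    D->H: in-degree(H)=0, level(H)=3, enqueue
  process C: level=3
    C->A: in-degree(A)=1, level(A)>=4
  process H: level=3
    H->A: in-degree(A)=0, level(A)=4, enqueue
  process A: level=4
All levels: A:4, B:0, C:3, D:2, E:1, F:1, G:0, H:3
max level = 4

Answer: 4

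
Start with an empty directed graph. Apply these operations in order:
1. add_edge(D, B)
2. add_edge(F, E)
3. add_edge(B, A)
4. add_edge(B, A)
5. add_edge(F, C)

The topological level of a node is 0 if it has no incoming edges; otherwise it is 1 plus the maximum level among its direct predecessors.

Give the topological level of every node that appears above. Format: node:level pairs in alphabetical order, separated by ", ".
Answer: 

Op 1: add_edge(D, B). Edges now: 1
Op 2: add_edge(F, E). Edges now: 2
Op 3: add_edge(B, A). Edges now: 3
Op 4: add_edge(B, A) (duplicate, no change). Edges now: 3
Op 5: add_edge(F, C). Edges now: 4
Compute levels (Kahn BFS):
  sources (in-degree 0): D, F
  process D: level=0
    D->B: in-degree(B)=0, level(B)=1, enqueue
  process F: level=0
    F->C: in-degree(C)=0, level(C)=1, enqueue
    F->E: in-degree(E)=0, level(E)=1, enqueue
  process B: level=1
    B->A: in-degree(A)=0, level(A)=2, enqueue
  process C: level=1
  process E: level=1
  process A: level=2
All levels: A:2, B:1, C:1, D:0, E:1, F:0

Answer: A:2, B:1, C:1, D:0, E:1, F:0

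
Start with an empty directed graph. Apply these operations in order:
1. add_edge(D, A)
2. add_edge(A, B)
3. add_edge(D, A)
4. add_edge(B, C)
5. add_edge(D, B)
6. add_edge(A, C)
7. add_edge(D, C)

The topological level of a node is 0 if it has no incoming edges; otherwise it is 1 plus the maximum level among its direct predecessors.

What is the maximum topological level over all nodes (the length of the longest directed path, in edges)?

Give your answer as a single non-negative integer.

Op 1: add_edge(D, A). Edges now: 1
Op 2: add_edge(A, B). Edges now: 2
Op 3: add_edge(D, A) (duplicate, no change). Edges now: 2
Op 4: add_edge(B, C). Edges now: 3
Op 5: add_edge(D, B). Edges now: 4
Op 6: add_edge(A, C). Edges now: 5
Op 7: add_edge(D, C). Edges now: 6
Compute levels (Kahn BFS):
  sources (in-degree 0): D
  process D: level=0
    D->A: in-degree(A)=0, level(A)=1, enqueue
    D->B: in-degree(B)=1, level(B)>=1
    D->C: in-degree(C)=2, level(C)>=1
  process A: level=1
    A->B: in-degree(B)=0, level(B)=2, enqueue
    A->C: in-degree(C)=1, level(C)>=2
  process B: level=2
    B->C: in-degree(C)=0, level(C)=3, enqueue
  process C: level=3
All levels: A:1, B:2, C:3, D:0
max level = 3

Answer: 3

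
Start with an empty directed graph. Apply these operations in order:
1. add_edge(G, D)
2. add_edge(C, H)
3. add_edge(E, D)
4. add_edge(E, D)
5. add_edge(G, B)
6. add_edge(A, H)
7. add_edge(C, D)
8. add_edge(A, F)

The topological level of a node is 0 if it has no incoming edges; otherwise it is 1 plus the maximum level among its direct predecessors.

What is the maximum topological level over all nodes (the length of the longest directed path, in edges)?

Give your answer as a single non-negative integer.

Op 1: add_edge(G, D). Edges now: 1
Op 2: add_edge(C, H). Edges now: 2
Op 3: add_edge(E, D). Edges now: 3
Op 4: add_edge(E, D) (duplicate, no change). Edges now: 3
Op 5: add_edge(G, B). Edges now: 4
Op 6: add_edge(A, H). Edges now: 5
Op 7: add_edge(C, D). Edges now: 6
Op 8: add_edge(A, F). Edges now: 7
Compute levels (Kahn BFS):
  sources (in-degree 0): A, C, E, G
  process A: level=0
    A->F: in-degree(F)=0, level(F)=1, enqueue
    A->H: in-degree(H)=1, level(H)>=1
  process C: level=0
    C->D: in-degree(D)=2, level(D)>=1
    C->H: in-degree(H)=0, level(H)=1, enqueue
  process E: level=0
    E->D: in-degree(D)=1, level(D)>=1
  process G: level=0
    G->B: in-degree(B)=0, level(B)=1, enqueue
    G->D: in-degree(D)=0, level(D)=1, enqueue
  process F: level=1
  process H: level=1
  process B: level=1
  process D: level=1
All levels: A:0, B:1, C:0, D:1, E:0, F:1, G:0, H:1
max level = 1

Answer: 1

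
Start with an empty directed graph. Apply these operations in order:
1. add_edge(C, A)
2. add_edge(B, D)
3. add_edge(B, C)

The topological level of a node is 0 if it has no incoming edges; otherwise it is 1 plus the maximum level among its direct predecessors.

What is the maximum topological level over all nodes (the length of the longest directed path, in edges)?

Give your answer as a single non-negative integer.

Op 1: add_edge(C, A). Edges now: 1
Op 2: add_edge(B, D). Edges now: 2
Op 3: add_edge(B, C). Edges now: 3
Compute levels (Kahn BFS):
  sources (in-degree 0): B
  process B: level=0
    B->C: in-degree(C)=0, level(C)=1, enqueue
    B->D: in-degree(D)=0, level(D)=1, enqueue
  process C: level=1
    C->A: in-degree(A)=0, level(A)=2, enqueue
  process D: level=1
  process A: level=2
All levels: A:2, B:0, C:1, D:1
max level = 2

Answer: 2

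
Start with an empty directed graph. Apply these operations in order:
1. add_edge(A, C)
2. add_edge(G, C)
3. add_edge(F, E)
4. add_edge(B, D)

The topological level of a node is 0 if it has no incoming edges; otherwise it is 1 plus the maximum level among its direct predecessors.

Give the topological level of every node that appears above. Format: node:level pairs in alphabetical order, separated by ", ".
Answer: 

Op 1: add_edge(A, C). Edges now: 1
Op 2: add_edge(G, C). Edges now: 2
Op 3: add_edge(F, E). Edges now: 3
Op 4: add_edge(B, D). Edges now: 4
Compute levels (Kahn BFS):
  sources (in-degree 0): A, B, F, G
  process A: level=0
    A->C: in-degree(C)=1, level(C)>=1
  process B: level=0
    B->D: in-degree(D)=0, level(D)=1, enqueue
  process F: level=0
    F->E: in-degree(E)=0, level(E)=1, enqueue
  process G: level=0
    G->C: in-degree(C)=0, level(C)=1, enqueue
  process D: level=1
  process E: level=1
  process C: level=1
All levels: A:0, B:0, C:1, D:1, E:1, F:0, G:0

Answer: A:0, B:0, C:1, D:1, E:1, F:0, G:0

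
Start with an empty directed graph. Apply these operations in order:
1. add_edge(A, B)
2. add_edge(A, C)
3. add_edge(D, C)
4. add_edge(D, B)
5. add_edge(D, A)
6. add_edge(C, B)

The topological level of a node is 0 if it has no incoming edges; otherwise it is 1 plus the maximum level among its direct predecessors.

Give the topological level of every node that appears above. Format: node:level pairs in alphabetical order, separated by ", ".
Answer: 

Answer: A:1, B:3, C:2, D:0

Derivation:
Op 1: add_edge(A, B). Edges now: 1
Op 2: add_edge(A, C). Edges now: 2
Op 3: add_edge(D, C). Edges now: 3
Op 4: add_edge(D, B). Edges now: 4
Op 5: add_edge(D, A). Edges now: 5
Op 6: add_edge(C, B). Edges now: 6
Compute levels (Kahn BFS):
  sources (in-degree 0): D
  process D: level=0
    D->A: in-degree(A)=0, level(A)=1, enqueue
    D->B: in-degree(B)=2, level(B)>=1
    D->C: in-degree(C)=1, level(C)>=1
  process A: level=1
    A->B: in-degree(B)=1, level(B)>=2
    A->C: in-degree(C)=0, level(C)=2, enqueue
  process C: level=2
    C->B: in-degree(B)=0, level(B)=3, enqueue
  process B: level=3
All levels: A:1, B:3, C:2, D:0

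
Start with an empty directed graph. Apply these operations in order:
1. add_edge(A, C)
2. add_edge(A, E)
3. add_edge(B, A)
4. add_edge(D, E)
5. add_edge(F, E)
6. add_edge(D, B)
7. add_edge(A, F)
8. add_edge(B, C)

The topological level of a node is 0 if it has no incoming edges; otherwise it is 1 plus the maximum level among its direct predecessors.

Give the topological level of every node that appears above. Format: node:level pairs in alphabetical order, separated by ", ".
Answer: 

Answer: A:2, B:1, C:3, D:0, E:4, F:3

Derivation:
Op 1: add_edge(A, C). Edges now: 1
Op 2: add_edge(A, E). Edges now: 2
Op 3: add_edge(B, A). Edges now: 3
Op 4: add_edge(D, E). Edges now: 4
Op 5: add_edge(F, E). Edges now: 5
Op 6: add_edge(D, B). Edges now: 6
Op 7: add_edge(A, F). Edges now: 7
Op 8: add_edge(B, C). Edges now: 8
Compute levels (Kahn BFS):
  sources (in-degree 0): D
  process D: level=0
    D->B: in-degree(B)=0, level(B)=1, enqueue
    D->E: in-degree(E)=2, level(E)>=1
  process B: level=1
    B->A: in-degree(A)=0, level(A)=2, enqueue
    B->C: in-degree(C)=1, level(C)>=2
  process A: level=2
    A->C: in-degree(C)=0, level(C)=3, enqueue
    A->E: in-degree(E)=1, level(E)>=3
    A->F: in-degree(F)=0, level(F)=3, enqueue
  process C: level=3
  process F: level=3
    F->E: in-degree(E)=0, level(E)=4, enqueue
  process E: level=4
All levels: A:2, B:1, C:3, D:0, E:4, F:3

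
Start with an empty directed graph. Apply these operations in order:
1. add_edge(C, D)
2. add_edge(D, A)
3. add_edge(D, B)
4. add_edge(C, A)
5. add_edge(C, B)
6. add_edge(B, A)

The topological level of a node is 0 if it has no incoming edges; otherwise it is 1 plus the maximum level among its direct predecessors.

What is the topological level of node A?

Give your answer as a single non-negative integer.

Answer: 3

Derivation:
Op 1: add_edge(C, D). Edges now: 1
Op 2: add_edge(D, A). Edges now: 2
Op 3: add_edge(D, B). Edges now: 3
Op 4: add_edge(C, A). Edges now: 4
Op 5: add_edge(C, B). Edges now: 5
Op 6: add_edge(B, A). Edges now: 6
Compute levels (Kahn BFS):
  sources (in-degree 0): C
  process C: level=0
    C->A: in-degree(A)=2, level(A)>=1
    C->B: in-degree(B)=1, level(B)>=1
    C->D: in-degree(D)=0, level(D)=1, enqueue
  process D: level=1
    D->A: in-degree(A)=1, level(A)>=2
    D->B: in-degree(B)=0, level(B)=2, enqueue
  process B: level=2
    B->A: in-degree(A)=0, level(A)=3, enqueue
  process A: level=3
All levels: A:3, B:2, C:0, D:1
level(A) = 3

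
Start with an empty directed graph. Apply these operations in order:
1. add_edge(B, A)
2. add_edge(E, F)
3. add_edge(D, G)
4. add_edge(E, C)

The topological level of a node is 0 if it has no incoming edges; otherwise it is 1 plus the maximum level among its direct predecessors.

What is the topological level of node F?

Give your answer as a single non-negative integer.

Op 1: add_edge(B, A). Edges now: 1
Op 2: add_edge(E, F). Edges now: 2
Op 3: add_edge(D, G). Edges now: 3
Op 4: add_edge(E, C). Edges now: 4
Compute levels (Kahn BFS):
  sources (in-degree 0): B, D, E
  process B: level=0
    B->A: in-degree(A)=0, level(A)=1, enqueue
  process D: level=0
    D->G: in-degree(G)=0, level(G)=1, enqueue
  process E: level=0
    E->C: in-degree(C)=0, level(C)=1, enqueue
    E->F: in-degree(F)=0, level(F)=1, enqueue
  process A: level=1
  process G: level=1
  process C: level=1
  process F: level=1
All levels: A:1, B:0, C:1, D:0, E:0, F:1, G:1
level(F) = 1

Answer: 1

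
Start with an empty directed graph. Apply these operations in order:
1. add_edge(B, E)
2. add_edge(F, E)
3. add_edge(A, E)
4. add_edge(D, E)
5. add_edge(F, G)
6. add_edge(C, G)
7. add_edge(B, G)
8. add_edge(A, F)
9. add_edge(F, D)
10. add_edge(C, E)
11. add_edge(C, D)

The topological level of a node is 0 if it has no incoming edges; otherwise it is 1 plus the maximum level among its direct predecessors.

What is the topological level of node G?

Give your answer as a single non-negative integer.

Answer: 2

Derivation:
Op 1: add_edge(B, E). Edges now: 1
Op 2: add_edge(F, E). Edges now: 2
Op 3: add_edge(A, E). Edges now: 3
Op 4: add_edge(D, E). Edges now: 4
Op 5: add_edge(F, G). Edges now: 5
Op 6: add_edge(C, G). Edges now: 6
Op 7: add_edge(B, G). Edges now: 7
Op 8: add_edge(A, F). Edges now: 8
Op 9: add_edge(F, D). Edges now: 9
Op 10: add_edge(C, E). Edges now: 10
Op 11: add_edge(C, D). Edges now: 11
Compute levels (Kahn BFS):
  sources (in-degree 0): A, B, C
  process A: level=0
    A->E: in-degree(E)=4, level(E)>=1
    A->F: in-degree(F)=0, level(F)=1, enqueue
  process B: level=0
    B->E: in-degree(E)=3, level(E)>=1
    B->G: in-degree(G)=2, level(G)>=1
  process C: level=0
    C->D: in-degree(D)=1, level(D)>=1
    C->E: in-degree(E)=2, level(E)>=1
    C->G: in-degree(G)=1, level(G)>=1
  process F: level=1
    F->D: in-degree(D)=0, level(D)=2, enqueue
    F->E: in-degree(E)=1, level(E)>=2
    F->G: in-degree(G)=0, level(G)=2, enqueue
  process D: level=2
    D->E: in-degree(E)=0, level(E)=3, enqueue
  process G: level=2
  process E: level=3
All levels: A:0, B:0, C:0, D:2, E:3, F:1, G:2
level(G) = 2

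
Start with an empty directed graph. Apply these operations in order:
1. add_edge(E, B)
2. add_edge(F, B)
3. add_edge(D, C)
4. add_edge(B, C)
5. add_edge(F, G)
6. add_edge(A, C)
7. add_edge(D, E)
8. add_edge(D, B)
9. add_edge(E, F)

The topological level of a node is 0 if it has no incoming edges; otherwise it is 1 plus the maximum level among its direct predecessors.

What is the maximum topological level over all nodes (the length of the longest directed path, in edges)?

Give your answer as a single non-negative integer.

Op 1: add_edge(E, B). Edges now: 1
Op 2: add_edge(F, B). Edges now: 2
Op 3: add_edge(D, C). Edges now: 3
Op 4: add_edge(B, C). Edges now: 4
Op 5: add_edge(F, G). Edges now: 5
Op 6: add_edge(A, C). Edges now: 6
Op 7: add_edge(D, E). Edges now: 7
Op 8: add_edge(D, B). Edges now: 8
Op 9: add_edge(E, F). Edges now: 9
Compute levels (Kahn BFS):
  sources (in-degree 0): A, D
  process A: level=0
    A->C: in-degree(C)=2, level(C)>=1
  process D: level=0
    D->B: in-degree(B)=2, level(B)>=1
    D->C: in-degree(C)=1, level(C)>=1
    D->E: in-degree(E)=0, level(E)=1, enqueue
  process E: level=1
    E->B: in-degree(B)=1, level(B)>=2
    E->F: in-degree(F)=0, level(F)=2, enqueue
  process F: level=2
    F->B: in-degree(B)=0, level(B)=3, enqueue
    F->G: in-degree(G)=0, level(G)=3, enqueue
  process B: level=3
    B->C: in-degree(C)=0, level(C)=4, enqueue
  process G: level=3
  process C: level=4
All levels: A:0, B:3, C:4, D:0, E:1, F:2, G:3
max level = 4

Answer: 4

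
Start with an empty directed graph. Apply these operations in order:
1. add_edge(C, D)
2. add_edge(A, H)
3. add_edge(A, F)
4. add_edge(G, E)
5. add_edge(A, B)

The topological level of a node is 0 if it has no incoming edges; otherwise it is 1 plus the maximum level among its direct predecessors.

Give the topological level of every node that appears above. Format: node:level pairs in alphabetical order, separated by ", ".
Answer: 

Op 1: add_edge(C, D). Edges now: 1
Op 2: add_edge(A, H). Edges now: 2
Op 3: add_edge(A, F). Edges now: 3
Op 4: add_edge(G, E). Edges now: 4
Op 5: add_edge(A, B). Edges now: 5
Compute levels (Kahn BFS):
  sources (in-degree 0): A, C, G
  process A: level=0
    A->B: in-degree(B)=0, level(B)=1, enqueue
    A->F: in-degree(F)=0, level(F)=1, enqueue
    A->H: in-degree(H)=0, level(H)=1, enqueue
  process C: level=0
    C->D: in-degree(D)=0, level(D)=1, enqueue
  process G: level=0
    G->E: in-degree(E)=0, level(E)=1, enqueue
  process B: level=1
  process F: level=1
  process H: level=1
  process D: level=1
  process E: level=1
All levels: A:0, B:1, C:0, D:1, E:1, F:1, G:0, H:1

Answer: A:0, B:1, C:0, D:1, E:1, F:1, G:0, H:1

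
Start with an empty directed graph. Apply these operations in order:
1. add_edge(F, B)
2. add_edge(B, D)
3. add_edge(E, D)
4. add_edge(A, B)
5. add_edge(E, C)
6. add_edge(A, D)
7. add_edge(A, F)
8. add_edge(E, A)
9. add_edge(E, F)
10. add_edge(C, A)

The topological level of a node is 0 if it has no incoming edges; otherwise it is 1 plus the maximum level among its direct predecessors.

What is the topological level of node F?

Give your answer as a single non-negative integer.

Answer: 3

Derivation:
Op 1: add_edge(F, B). Edges now: 1
Op 2: add_edge(B, D). Edges now: 2
Op 3: add_edge(E, D). Edges now: 3
Op 4: add_edge(A, B). Edges now: 4
Op 5: add_edge(E, C). Edges now: 5
Op 6: add_edge(A, D). Edges now: 6
Op 7: add_edge(A, F). Edges now: 7
Op 8: add_edge(E, A). Edges now: 8
Op 9: add_edge(E, F). Edges now: 9
Op 10: add_edge(C, A). Edges now: 10
Compute levels (Kahn BFS):
  sources (in-degree 0): E
  process E: level=0
    E->A: in-degree(A)=1, level(A)>=1
    E->C: in-degree(C)=0, level(C)=1, enqueue
    E->D: in-degree(D)=2, level(D)>=1
    E->F: in-degree(F)=1, level(F)>=1
  process C: level=1
    C->A: in-degree(A)=0, level(A)=2, enqueue
  process A: level=2
    A->B: in-degree(B)=1, level(B)>=3
    A->D: in-degree(D)=1, level(D)>=3
    A->F: in-degree(F)=0, level(F)=3, enqueue
  process F: level=3
    F->B: in-degree(B)=0, level(B)=4, enqueue
  process B: level=4
    B->D: in-degree(D)=0, level(D)=5, enqueue
  process D: level=5
All levels: A:2, B:4, C:1, D:5, E:0, F:3
level(F) = 3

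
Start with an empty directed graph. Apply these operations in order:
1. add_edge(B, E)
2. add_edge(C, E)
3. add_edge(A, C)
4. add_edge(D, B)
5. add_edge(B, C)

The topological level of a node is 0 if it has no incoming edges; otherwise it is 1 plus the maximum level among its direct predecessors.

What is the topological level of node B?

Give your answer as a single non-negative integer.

Answer: 1

Derivation:
Op 1: add_edge(B, E). Edges now: 1
Op 2: add_edge(C, E). Edges now: 2
Op 3: add_edge(A, C). Edges now: 3
Op 4: add_edge(D, B). Edges now: 4
Op 5: add_edge(B, C). Edges now: 5
Compute levels (Kahn BFS):
  sources (in-degree 0): A, D
  process A: level=0
    A->C: in-degree(C)=1, level(C)>=1
  process D: level=0
    D->B: in-degree(B)=0, level(B)=1, enqueue
  process B: level=1
    B->C: in-degree(C)=0, level(C)=2, enqueue
    B->E: in-degree(E)=1, level(E)>=2
  process C: level=2
    C->E: in-degree(E)=0, level(E)=3, enqueue
  process E: level=3
All levels: A:0, B:1, C:2, D:0, E:3
level(B) = 1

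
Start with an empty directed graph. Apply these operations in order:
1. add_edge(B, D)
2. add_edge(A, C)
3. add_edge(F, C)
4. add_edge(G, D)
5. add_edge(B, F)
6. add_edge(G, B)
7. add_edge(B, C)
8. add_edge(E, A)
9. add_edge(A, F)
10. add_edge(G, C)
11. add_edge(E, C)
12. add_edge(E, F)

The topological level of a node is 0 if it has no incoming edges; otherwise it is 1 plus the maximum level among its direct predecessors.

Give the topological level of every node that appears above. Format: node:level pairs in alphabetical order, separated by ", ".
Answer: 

Op 1: add_edge(B, D). Edges now: 1
Op 2: add_edge(A, C). Edges now: 2
Op 3: add_edge(F, C). Edges now: 3
Op 4: add_edge(G, D). Edges now: 4
Op 5: add_edge(B, F). Edges now: 5
Op 6: add_edge(G, B). Edges now: 6
Op 7: add_edge(B, C). Edges now: 7
Op 8: add_edge(E, A). Edges now: 8
Op 9: add_edge(A, F). Edges now: 9
Op 10: add_edge(G, C). Edges now: 10
Op 11: add_edge(E, C). Edges now: 11
Op 12: add_edge(E, F). Edges now: 12
Compute levels (Kahn BFS):
  sources (in-degree 0): E, G
  process E: level=0
    E->A: in-degree(A)=0, level(A)=1, enqueue
    E->C: in-degree(C)=4, level(C)>=1
    E->F: in-degree(F)=2, level(F)>=1
  process G: level=0
    G->B: in-degree(B)=0, level(B)=1, enqueue
    G->C: in-degree(C)=3, level(C)>=1
    G->D: in-degree(D)=1, level(D)>=1
  process A: level=1
    A->C: in-degree(C)=2, level(C)>=2
    A->F: in-degree(F)=1, level(F)>=2
  process B: level=1
    B->C: in-degree(C)=1, level(C)>=2
    B->D: in-degree(D)=0, level(D)=2, enqueue
    B->F: in-degree(F)=0, level(F)=2, enqueue
  process D: level=2
  process F: level=2
    F->C: in-degree(C)=0, level(C)=3, enqueue
  process C: level=3
All levels: A:1, B:1, C:3, D:2, E:0, F:2, G:0

Answer: A:1, B:1, C:3, D:2, E:0, F:2, G:0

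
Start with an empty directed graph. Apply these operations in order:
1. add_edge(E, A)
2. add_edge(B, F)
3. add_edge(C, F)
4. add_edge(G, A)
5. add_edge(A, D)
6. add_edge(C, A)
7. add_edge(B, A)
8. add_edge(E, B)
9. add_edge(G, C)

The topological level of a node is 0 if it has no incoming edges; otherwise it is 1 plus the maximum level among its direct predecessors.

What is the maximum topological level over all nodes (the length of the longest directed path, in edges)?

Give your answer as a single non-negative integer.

Op 1: add_edge(E, A). Edges now: 1
Op 2: add_edge(B, F). Edges now: 2
Op 3: add_edge(C, F). Edges now: 3
Op 4: add_edge(G, A). Edges now: 4
Op 5: add_edge(A, D). Edges now: 5
Op 6: add_edge(C, A). Edges now: 6
Op 7: add_edge(B, A). Edges now: 7
Op 8: add_edge(E, B). Edges now: 8
Op 9: add_edge(G, C). Edges now: 9
Compute levels (Kahn BFS):
  sources (in-degree 0): E, G
  process E: level=0
    E->A: in-degree(A)=3, level(A)>=1
    E->B: in-degree(B)=0, level(B)=1, enqueue
  process G: level=0
    G->A: in-degree(A)=2, level(A)>=1
    G->C: in-degree(C)=0, level(C)=1, enqueue
  process B: level=1
    B->A: in-degree(A)=1, level(A)>=2
    B->F: in-degree(F)=1, level(F)>=2
  process C: level=1
    C->A: in-degree(A)=0, level(A)=2, enqueue
    C->F: in-degree(F)=0, level(F)=2, enqueue
  process A: level=2
    A->D: in-degree(D)=0, level(D)=3, enqueue
  process F: level=2
  process D: level=3
All levels: A:2, B:1, C:1, D:3, E:0, F:2, G:0
max level = 3

Answer: 3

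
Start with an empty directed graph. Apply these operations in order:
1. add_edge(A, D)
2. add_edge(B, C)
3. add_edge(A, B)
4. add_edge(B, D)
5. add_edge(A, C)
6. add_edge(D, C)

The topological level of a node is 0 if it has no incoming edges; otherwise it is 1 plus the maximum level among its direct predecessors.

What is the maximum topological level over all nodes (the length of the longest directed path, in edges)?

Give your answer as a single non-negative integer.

Answer: 3

Derivation:
Op 1: add_edge(A, D). Edges now: 1
Op 2: add_edge(B, C). Edges now: 2
Op 3: add_edge(A, B). Edges now: 3
Op 4: add_edge(B, D). Edges now: 4
Op 5: add_edge(A, C). Edges now: 5
Op 6: add_edge(D, C). Edges now: 6
Compute levels (Kahn BFS):
  sources (in-degree 0): A
  process A: level=0
    A->B: in-degree(B)=0, level(B)=1, enqueue
    A->C: in-degree(C)=2, level(C)>=1
    A->D: in-degree(D)=1, level(D)>=1
  process B: level=1
    B->C: in-degree(C)=1, level(C)>=2
    B->D: in-degree(D)=0, level(D)=2, enqueue
  process D: level=2
    D->C: in-degree(C)=0, level(C)=3, enqueue
  process C: level=3
All levels: A:0, B:1, C:3, D:2
max level = 3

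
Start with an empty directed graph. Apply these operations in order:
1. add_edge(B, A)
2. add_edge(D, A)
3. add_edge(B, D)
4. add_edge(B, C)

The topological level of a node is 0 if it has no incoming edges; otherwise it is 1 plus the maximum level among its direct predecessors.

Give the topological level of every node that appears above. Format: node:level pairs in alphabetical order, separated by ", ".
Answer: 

Op 1: add_edge(B, A). Edges now: 1
Op 2: add_edge(D, A). Edges now: 2
Op 3: add_edge(B, D). Edges now: 3
Op 4: add_edge(B, C). Edges now: 4
Compute levels (Kahn BFS):
  sources (in-degree 0): B
  process B: level=0
    B->A: in-degree(A)=1, level(A)>=1
    B->C: in-degree(C)=0, level(C)=1, enqueue
    B->D: in-degree(D)=0, level(D)=1, enqueue
  process C: level=1
  process D: level=1
    D->A: in-degree(A)=0, level(A)=2, enqueue
  process A: level=2
All levels: A:2, B:0, C:1, D:1

Answer: A:2, B:0, C:1, D:1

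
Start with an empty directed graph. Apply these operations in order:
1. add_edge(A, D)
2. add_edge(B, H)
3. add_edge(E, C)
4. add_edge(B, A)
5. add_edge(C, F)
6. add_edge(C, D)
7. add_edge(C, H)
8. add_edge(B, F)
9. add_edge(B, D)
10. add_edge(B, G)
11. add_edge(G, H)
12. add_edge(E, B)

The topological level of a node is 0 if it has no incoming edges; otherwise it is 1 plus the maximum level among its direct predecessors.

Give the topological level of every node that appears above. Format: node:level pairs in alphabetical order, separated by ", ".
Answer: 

Answer: A:2, B:1, C:1, D:3, E:0, F:2, G:2, H:3

Derivation:
Op 1: add_edge(A, D). Edges now: 1
Op 2: add_edge(B, H). Edges now: 2
Op 3: add_edge(E, C). Edges now: 3
Op 4: add_edge(B, A). Edges now: 4
Op 5: add_edge(C, F). Edges now: 5
Op 6: add_edge(C, D). Edges now: 6
Op 7: add_edge(C, H). Edges now: 7
Op 8: add_edge(B, F). Edges now: 8
Op 9: add_edge(B, D). Edges now: 9
Op 10: add_edge(B, G). Edges now: 10
Op 11: add_edge(G, H). Edges now: 11
Op 12: add_edge(E, B). Edges now: 12
Compute levels (Kahn BFS):
  sources (in-degree 0): E
  process E: level=0
    E->B: in-degree(B)=0, level(B)=1, enqueue
    E->C: in-degree(C)=0, level(C)=1, enqueue
  process B: level=1
    B->A: in-degree(A)=0, level(A)=2, enqueue
    B->D: in-degree(D)=2, level(D)>=2
    B->F: in-degree(F)=1, level(F)>=2
    B->G: in-degree(G)=0, level(G)=2, enqueue
    B->H: in-degree(H)=2, level(H)>=2
  process C: level=1
    C->D: in-degree(D)=1, level(D)>=2
    C->F: in-degree(F)=0, level(F)=2, enqueue
    C->H: in-degree(H)=1, level(H)>=2
  process A: level=2
    A->D: in-degree(D)=0, level(D)=3, enqueue
  process G: level=2
    G->H: in-degree(H)=0, level(H)=3, enqueue
  process F: level=2
  process D: level=3
  process H: level=3
All levels: A:2, B:1, C:1, D:3, E:0, F:2, G:2, H:3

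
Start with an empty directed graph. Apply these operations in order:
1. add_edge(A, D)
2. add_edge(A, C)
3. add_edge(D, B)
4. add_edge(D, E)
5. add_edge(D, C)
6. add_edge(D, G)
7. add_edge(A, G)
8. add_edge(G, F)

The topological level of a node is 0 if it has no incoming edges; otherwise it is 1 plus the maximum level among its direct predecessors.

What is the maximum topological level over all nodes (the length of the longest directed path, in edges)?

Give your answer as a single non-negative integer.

Answer: 3

Derivation:
Op 1: add_edge(A, D). Edges now: 1
Op 2: add_edge(A, C). Edges now: 2
Op 3: add_edge(D, B). Edges now: 3
Op 4: add_edge(D, E). Edges now: 4
Op 5: add_edge(D, C). Edges now: 5
Op 6: add_edge(D, G). Edges now: 6
Op 7: add_edge(A, G). Edges now: 7
Op 8: add_edge(G, F). Edges now: 8
Compute levels (Kahn BFS):
  sources (in-degree 0): A
  process A: level=0
    A->C: in-degree(C)=1, level(C)>=1
    A->D: in-degree(D)=0, level(D)=1, enqueue
    A->G: in-degree(G)=1, level(G)>=1
  process D: level=1
    D->B: in-degree(B)=0, level(B)=2, enqueue
    D->C: in-degree(C)=0, level(C)=2, enqueue
    D->E: in-degree(E)=0, level(E)=2, enqueue
    D->G: in-degree(G)=0, level(G)=2, enqueue
  process B: level=2
  process C: level=2
  process E: level=2
  process G: level=2
    G->F: in-degree(F)=0, level(F)=3, enqueue
  process F: level=3
All levels: A:0, B:2, C:2, D:1, E:2, F:3, G:2
max level = 3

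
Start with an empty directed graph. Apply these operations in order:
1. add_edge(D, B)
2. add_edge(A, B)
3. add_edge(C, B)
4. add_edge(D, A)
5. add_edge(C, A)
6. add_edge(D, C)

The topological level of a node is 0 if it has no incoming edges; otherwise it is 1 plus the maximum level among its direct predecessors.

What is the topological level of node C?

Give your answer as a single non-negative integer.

Op 1: add_edge(D, B). Edges now: 1
Op 2: add_edge(A, B). Edges now: 2
Op 3: add_edge(C, B). Edges now: 3
Op 4: add_edge(D, A). Edges now: 4
Op 5: add_edge(C, A). Edges now: 5
Op 6: add_edge(D, C). Edges now: 6
Compute levels (Kahn BFS):
  sources (in-degree 0): D
  process D: level=0
    D->A: in-degree(A)=1, level(A)>=1
    D->B: in-degree(B)=2, level(B)>=1
    D->C: in-degree(C)=0, level(C)=1, enqueue
  process C: level=1
    C->A: in-degree(A)=0, level(A)=2, enqueue
    C->B: in-degree(B)=1, level(B)>=2
  process A: level=2
    A->B: in-degree(B)=0, level(B)=3, enqueue
  process B: level=3
All levels: A:2, B:3, C:1, D:0
level(C) = 1

Answer: 1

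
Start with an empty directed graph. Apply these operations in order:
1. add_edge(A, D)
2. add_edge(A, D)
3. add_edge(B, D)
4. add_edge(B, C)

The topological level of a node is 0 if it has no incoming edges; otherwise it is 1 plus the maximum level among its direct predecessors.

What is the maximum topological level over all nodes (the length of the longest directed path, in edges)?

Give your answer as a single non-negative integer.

Op 1: add_edge(A, D). Edges now: 1
Op 2: add_edge(A, D) (duplicate, no change). Edges now: 1
Op 3: add_edge(B, D). Edges now: 2
Op 4: add_edge(B, C). Edges now: 3
Compute levels (Kahn BFS):
  sources (in-degree 0): A, B
  process A: level=0
    A->D: in-degree(D)=1, level(D)>=1
  process B: level=0
    B->C: in-degree(C)=0, level(C)=1, enqueue
    B->D: in-degree(D)=0, level(D)=1, enqueue
  process C: level=1
  process D: level=1
All levels: A:0, B:0, C:1, D:1
max level = 1

Answer: 1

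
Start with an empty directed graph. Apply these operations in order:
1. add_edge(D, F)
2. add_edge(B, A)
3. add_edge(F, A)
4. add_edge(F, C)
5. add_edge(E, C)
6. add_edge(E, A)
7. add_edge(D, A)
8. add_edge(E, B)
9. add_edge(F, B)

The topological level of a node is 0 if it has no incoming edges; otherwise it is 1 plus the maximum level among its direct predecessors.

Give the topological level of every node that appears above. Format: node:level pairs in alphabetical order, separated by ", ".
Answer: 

Op 1: add_edge(D, F). Edges now: 1
Op 2: add_edge(B, A). Edges now: 2
Op 3: add_edge(F, A). Edges now: 3
Op 4: add_edge(F, C). Edges now: 4
Op 5: add_edge(E, C). Edges now: 5
Op 6: add_edge(E, A). Edges now: 6
Op 7: add_edge(D, A). Edges now: 7
Op 8: add_edge(E, B). Edges now: 8
Op 9: add_edge(F, B). Edges now: 9
Compute levels (Kahn BFS):
  sources (in-degree 0): D, E
  process D: level=0
    D->A: in-degree(A)=3, level(A)>=1
    D->F: in-degree(F)=0, level(F)=1, enqueue
  process E: level=0
    E->A: in-degree(A)=2, level(A)>=1
    E->B: in-degree(B)=1, level(B)>=1
    E->C: in-degree(C)=1, level(C)>=1
  process F: level=1
    F->A: in-degree(A)=1, level(A)>=2
    F->B: in-degree(B)=0, level(B)=2, enqueue
    F->C: in-degree(C)=0, level(C)=2, enqueue
  process B: level=2
    B->A: in-degree(A)=0, level(A)=3, enqueue
  process C: level=2
  process A: level=3
All levels: A:3, B:2, C:2, D:0, E:0, F:1

Answer: A:3, B:2, C:2, D:0, E:0, F:1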